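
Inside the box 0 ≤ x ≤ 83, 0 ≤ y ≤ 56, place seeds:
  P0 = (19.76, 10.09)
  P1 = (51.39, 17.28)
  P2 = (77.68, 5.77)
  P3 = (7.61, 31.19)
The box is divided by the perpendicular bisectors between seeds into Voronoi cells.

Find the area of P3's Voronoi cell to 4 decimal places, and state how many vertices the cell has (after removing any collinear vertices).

1. box [0,83]×[0,56]: [(0, 0) (83, 0) (83, 56) (0, 56)]
2. ⊥bis P3·P0 via (13.685,20.64): [(0, 12.7598) (75.0921, 56) (0, 56)]  |A|=1623.4992
3. ⊥bis P3·P1 via (29.5,24.235): [(0, 12.7598) (31.6434, 30.9809) (39.5925, 56) (0, 56)]  |A|=1179.4167
4. ⊥bis P3·P2 via (42.645,18.48): [(0, 12.7598) (31.6434, 30.9809) (39.5925, 56) (0, 56)]  |A|=1179.4167
5. canonical 4-gon: [(0, 12.7598) (31.6434, 30.9809) (39.5925, 56) (0, 56)]
6. shoelace: 1179.4167

Area of P3's cell: 1179.4167 (4 vertices)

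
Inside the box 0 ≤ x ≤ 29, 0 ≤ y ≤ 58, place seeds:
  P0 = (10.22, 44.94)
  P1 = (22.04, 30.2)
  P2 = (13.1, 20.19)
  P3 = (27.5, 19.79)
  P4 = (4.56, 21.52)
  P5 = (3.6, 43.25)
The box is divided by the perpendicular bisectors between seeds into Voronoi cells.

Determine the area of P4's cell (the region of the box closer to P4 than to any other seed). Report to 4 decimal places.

1. box [0,29]×[0,58]: [(0, 0) (29, 0) (29, 58) (0, 58)]
2. ⊥bis P4·P0 via (7.39,33.23): [(0, 35.016) (0, 0) (29, 0) (29, 28.0074)]  |A|=913.8393
3. ⊥bis P4·P1 via (13.3,25.86): [(9.9472, 32.612) (0, 35.016) (0, 0) (26.1412, 0)]  |A|=600.414
4. ⊥bis P4·P2 via (8.83,20.855): [(10.4906, 31.5177) (9.9472, 32.612) (0, 35.016) (0, 0) (5.5821, 0)]  |A|=276.4257
5. ⊥bis P4·P3 via (16.03,20.655): [(10.4906, 31.5177) (9.9472, 32.612) (0, 35.016) (0, 0) (5.5821, 0)]  |A|=276.4257
6. ⊥bis P4·P5 via (4.08,32.385): [(10.4906, 31.5177) (9.9472, 32.612) (9.8345, 32.6392) (0, 32.2048) (0, 0) (5.5821, 0)]  |A|=262.6022
7. canonical 6-gon: [(10.4906, 31.5177) (9.9472, 32.612) (9.8345, 32.6392) (0, 32.2048) (0, 0) (5.5821, 0)]
8. shoelace: 262.6022

Area of P4's cell: 262.6022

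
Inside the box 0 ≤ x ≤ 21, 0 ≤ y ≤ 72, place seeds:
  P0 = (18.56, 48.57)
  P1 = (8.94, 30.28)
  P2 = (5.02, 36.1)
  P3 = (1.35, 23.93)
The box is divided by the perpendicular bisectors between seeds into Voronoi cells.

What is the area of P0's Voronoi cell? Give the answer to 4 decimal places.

1. box [0,21]×[0,72]: [(0, 0) (21, 0) (21, 72) (0, 72)]
2. ⊥bis P0·P1 via (13.75,39.425): [(0, 46.6571) (21, 35.6117) (21, 72) (0, 72)]  |A|=648.1775
3. ⊥bis P0·P2 via (11.79,42.335): [(0, 55.1367) (15.1465, 38.6905) (21, 35.6117) (21, 72) (0, 72)]  |A|=583.9596
4. ⊥bis P0·P3 via (9.955,36.25): [(0, 55.1367) (15.1465, 38.6905) (21, 35.6117) (21, 72) (0, 72)]  |A|=583.9596
5. canonical 5-gon: [(0, 55.1367) (15.1465, 38.6905) (21, 35.6117) (21, 72) (0, 72)]
6. shoelace: 583.9596

Area of P0's cell: 583.9596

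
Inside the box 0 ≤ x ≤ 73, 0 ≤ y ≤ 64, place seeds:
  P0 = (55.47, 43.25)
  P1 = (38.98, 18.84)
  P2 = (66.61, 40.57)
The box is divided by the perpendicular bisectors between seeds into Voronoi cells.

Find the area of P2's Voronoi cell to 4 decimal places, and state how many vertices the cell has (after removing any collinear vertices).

Area of P2's cell: 615.2122 (4 vertices)

1. box [0,73]×[0,64]: [(0, 0) (73, 0) (73, 64) (0, 64)]
2. ⊥bis P2·P0 via (61.04,41.91): [(50.9575, 0) (73, 0) (73, 64) (66.3543, 64)]  |A|=918.022
3. ⊥bis P2·P1 via (52.795,29.705): [(56.8603, 24.536) (73, 4.0141) (73, 64) (66.3543, 64)]  |A|=615.2122
4. canonical 4-gon: [(56.8603, 24.536) (73, 4.0141) (73, 64) (66.3543, 64)]
5. shoelace: 615.2122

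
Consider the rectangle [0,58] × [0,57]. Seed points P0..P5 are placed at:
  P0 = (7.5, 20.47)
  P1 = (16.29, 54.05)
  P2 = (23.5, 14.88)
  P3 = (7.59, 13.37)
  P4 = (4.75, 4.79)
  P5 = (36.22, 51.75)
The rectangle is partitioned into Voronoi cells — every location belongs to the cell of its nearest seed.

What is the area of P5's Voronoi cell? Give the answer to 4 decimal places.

1. box [0,58]×[0,57]: [(0, 0) (58, 0) (58, 57) (0, 57)]
2. ⊥bis P5·P0 via (21.86,36.11): [(0, 56.1809) (58, 2.9277) (58, 57) (0, 57)]  |A|=1591.8478
3. ⊥bis P5·P1 via (26.255,52.9): [(24.0819, 34.0699) (58, 2.9277) (58, 57) (26.7282, 57)]  |A|=1275.5461
4. ⊥bis P5·P2 via (29.86,33.315): [(24.2194, 35.261) (58, 23.6068) (58, 57) (26.7282, 57)]  |A|=903.9306
5. ⊥bis P5·P3 via (21.905,32.56): [(24.2194, 35.261) (58, 23.6068) (58, 57) (26.7282, 57)]  |A|=903.9306
6. ⊥bis P5·P4 via (20.485,28.27): [(24.2194, 35.261) (58, 23.6068) (58, 57) (26.7282, 57)]  |A|=903.9306
7. canonical 4-gon: [(24.2194, 35.261) (58, 23.6068) (58, 57) (26.7282, 57)]
8. shoelace: 903.9306

Area of P5's cell: 903.9306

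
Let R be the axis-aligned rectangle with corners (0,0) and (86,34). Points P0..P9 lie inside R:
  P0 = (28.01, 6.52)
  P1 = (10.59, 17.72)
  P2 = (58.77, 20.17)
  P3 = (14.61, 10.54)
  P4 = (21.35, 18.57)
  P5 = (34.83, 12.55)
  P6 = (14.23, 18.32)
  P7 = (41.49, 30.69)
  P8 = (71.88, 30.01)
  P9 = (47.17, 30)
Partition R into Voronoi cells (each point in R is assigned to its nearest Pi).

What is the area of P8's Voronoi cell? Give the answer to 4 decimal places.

Area of P8's cell: 495.9745

1. box [0,86]×[0,34]: [(0, 0) (86, 0) (86, 34) (0, 34)]
2. ⊥bis P8·P0 via (49.945,18.265): [(59.7249, 0) (86, 0) (86, 34) (41.5198, 34)]  |A|=1202.8405
3. ⊥bis P8·P1 via (41.235,23.865): [(59.7249, 0) (86, 0) (86, 34) (41.5198, 34)]  |A|=1202.8405
4. ⊥bis P8·P2 via (65.325,25.09): [(84.1569, 0) (86, 0) (86, 34) (58.6374, 34)]  |A|=496.4976
5. ⊥bis P8·P3 via (43.245,20.275): [(84.1569, 0) (86, 0) (86, 34) (58.6374, 34)]  |A|=496.4976
6. ⊥bis P8·P4 via (46.615,24.29): [(84.1569, 0) (86, 0) (86, 34) (58.6374, 34)]  |A|=496.4976
7. ⊥bis P8·P5 via (53.355,21.28): [(84.1569, 0) (86, 0) (86, 34) (58.6374, 34)]  |A|=496.4976
8. ⊥bis P8·P6 via (43.055,24.165): [(84.1569, 0) (86, 0) (86, 34) (58.6374, 34)]  |A|=496.4976
9. ⊥bis P8·P7 via (56.685,30.35): [(84.1569, 0) (86, 0) (86, 34) (58.6374, 34)]  |A|=496.4976
10. ⊥bis P8·P9 via (59.525,30.005): [(59.5239, 32.819) (84.1569, 0) (86, 0) (86, 34) (59.5234, 34)]  |A|=495.9745
11. canonical 5-gon: [(59.5239, 32.819) (84.1569, 0) (86, 0) (86, 34) (59.5234, 34)]
12. shoelace: 495.9745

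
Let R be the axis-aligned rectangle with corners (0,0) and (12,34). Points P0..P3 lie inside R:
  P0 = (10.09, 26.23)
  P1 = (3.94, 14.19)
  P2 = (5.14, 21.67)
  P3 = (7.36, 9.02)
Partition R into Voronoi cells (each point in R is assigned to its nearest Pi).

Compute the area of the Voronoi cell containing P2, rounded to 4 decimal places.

Area of P2's cell: 96.0882

1. box [0,12]×[0,34]: [(0, 0) (12, 0) (12, 34) (0, 34)]
2. ⊥bis P2·P0 via (7.615,23.95): [(0, 32.2163) (0, 0) (12, 0) (12, 19.19)]  |A|=308.4375
3. ⊥bis P2·P1 via (4.54,17.93): [(0, 32.2163) (0, 18.6583) (12, 16.7332) (12, 19.19)]  |A|=96.0882
4. ⊥bis P2·P3 via (6.25,15.345): [(0, 32.2163) (0, 18.6583) (12, 16.7332) (12, 19.19)]  |A|=96.0882
5. canonical 4-gon: [(0, 32.2163) (0, 18.6583) (12, 16.7332) (12, 19.19)]
6. shoelace: 96.0882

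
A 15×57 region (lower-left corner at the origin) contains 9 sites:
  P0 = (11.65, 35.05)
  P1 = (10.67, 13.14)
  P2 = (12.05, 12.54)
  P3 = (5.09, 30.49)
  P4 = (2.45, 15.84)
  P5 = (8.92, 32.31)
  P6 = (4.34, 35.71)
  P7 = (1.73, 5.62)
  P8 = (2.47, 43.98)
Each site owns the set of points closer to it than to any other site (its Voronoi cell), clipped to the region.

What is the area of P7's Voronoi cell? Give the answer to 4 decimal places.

1. box [0,15]×[0,57]: [(0, 0) (15, 0) (15, 57) (0, 57)]
2. ⊥bis P7·P0 via (6.69,20.335): [(0, 22.59) (0, 0) (15, 0) (15, 17.5339)]  |A|=300.9296
3. ⊥bis P7·P1 via (6.2,9.38): [(0, 16.7507) (0, 0) (14.0901, 0)]  |A|=118.0099
4. ⊥bis P7·P2 via (6.89,9.08): [(8.61, 6.5149) (0, 16.7507) (0, 0) (12.9785, 0)]  |A|=114.389
5. ⊥bis P7·P3 via (3.41,18.055): [(8.61, 6.5149) (0, 16.7507) (0, 0) (12.9785, 0)]  |A|=114.389
6. ⊥bis P7·P4 via (2.09,10.73): [(8.61, 6.5149) (5.2518, 10.5073) (0, 10.8772) (0, 0) (12.9785, 0)]  |A|=98.9657
7. ⊥bis P7·P5 via (5.325,18.965): [(8.61, 6.5149) (5.2518, 10.5073) (0, 10.8772) (0, 0) (12.9785, 0)]  |A|=98.9657
8. ⊥bis P7·P6 via (3.035,20.665): [(8.61, 6.5149) (5.2518, 10.5073) (0, 10.8772) (0, 0) (12.9785, 0)]  |A|=98.9657
9. ⊥bis P7·P8 via (2.1,24.8): [(8.61, 6.5149) (5.2518, 10.5073) (0, 10.8772) (0, 0) (12.9785, 0)]  |A|=98.9657
10. canonical 5-gon: [(8.61, 6.5149) (5.2518, 10.5073) (0, 10.8772) (0, 0) (12.9785, 0)]
11. shoelace: 98.9657

Area of P7's cell: 98.9657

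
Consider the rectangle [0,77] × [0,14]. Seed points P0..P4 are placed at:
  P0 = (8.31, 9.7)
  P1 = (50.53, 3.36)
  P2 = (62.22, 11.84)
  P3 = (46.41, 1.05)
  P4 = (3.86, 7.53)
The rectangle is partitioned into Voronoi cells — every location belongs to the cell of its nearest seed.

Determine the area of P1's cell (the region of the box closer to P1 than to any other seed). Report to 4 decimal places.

1. box [0,77]×[0,14]: [(0, 0) (77, 0) (77, 14) (0, 14)]
2. ⊥bis P1·P0 via (29.42,6.53): [(28.4394, 0) (77, 0) (77, 14) (30.5417, 14)]  |A|=665.1319
3. ⊥bis P1·P2 via (56.375,7.6): [(28.4394, 0) (61.8881, 0) (51.7324, 14) (30.5417, 14)]  |A|=382.4753
4. ⊥bis P1·P3 via (48.47,2.205): [(49.7063, 0) (61.8881, 0) (51.7324, 14) (41.8568, 14)]  |A|=154.4018
5. ⊥bis P1·P4 via (27.195,5.445): [(49.7063, 0) (61.8881, 0) (51.7324, 14) (41.8568, 14)]  |A|=154.4018
6. canonical 4-gon: [(49.7063, 0) (61.8881, 0) (51.7324, 14) (41.8568, 14)]
7. shoelace: 154.4018

Area of P1's cell: 154.4018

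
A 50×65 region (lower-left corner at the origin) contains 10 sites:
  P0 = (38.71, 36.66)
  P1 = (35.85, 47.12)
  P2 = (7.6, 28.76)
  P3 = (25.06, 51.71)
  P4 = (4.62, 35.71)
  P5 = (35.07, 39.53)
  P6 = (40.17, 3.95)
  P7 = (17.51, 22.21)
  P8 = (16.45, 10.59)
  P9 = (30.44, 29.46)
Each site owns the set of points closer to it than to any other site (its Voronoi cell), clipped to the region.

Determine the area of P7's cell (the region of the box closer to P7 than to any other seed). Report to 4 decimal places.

Area of P7's cell: 213.7526

1. box [0,50]×[0,65]: [(0, 0) (50, 0) (50, 65) (0, 65)]
2. ⊥bis P7·P0 via (28.11,29.435): [(0, 0) (48.173, 0) (3.8688, 65) (0, 65)]  |A|=1691.3575
3. ⊥bis P7·P1 via (26.68,34.665): [(0, 54.3082) (0, 0) (48.173, 0) (22.3947, 37.82)]  |A|=1519.0607
4. ⊥bis P7·P2 via (12.555,25.485): [(21.26, 38.6555) (0, 6.4896) (0, 0) (48.173, 0) (22.3947, 37.82)]  |A|=1010.7489
5. ⊥bis P7·P3 via (21.285,36.96): [(20.3051, 37.2108) (0, 6.4896) (0, 0) (48.173, 0) (23.3393, 36.4342)]  |A|=1007.7948
6. ⊥bis P7·P4 via (11.065,28.96): [(20.3051, 37.2108) (0, 6.4896) (0, 0) (48.173, 0) (23.3393, 36.4342)]  |A|=1007.7948
7. ⊥bis P7·P5 via (26.29,30.87): [(20.1971, 37.0473) (0, 6.4896) (0, 0) (48.173, 0) (29.015, 28.1072)]  |A|=996.1622
8. ⊥bis P7·P6 via (28.84,13.08): [(20.1971, 37.0473) (0, 6.4896) (0, 0) (18.2998, 0) (34.4838, 20.0838) (29.015, 28.1072)]  |A|=696.1787
9. ⊥bis P7·P8 via (16.98,16.4): [(20.1971, 37.0473) (7.1434, 17.2973) (30.52, 15.1649) (34.4838, 20.0838) (29.015, 28.1072)]  |A|=324.4499
10. ⊥bis P7·P9 via (23.975,25.835): [(18.8397, 34.9936) (7.1434, 17.2973) (29.9276, 15.2189)]  |A|=213.7526
11. canonical 3-gon: [(18.8397, 34.9936) (7.1434, 17.2973) (29.9276, 15.2189)]
12. shoelace: 213.7526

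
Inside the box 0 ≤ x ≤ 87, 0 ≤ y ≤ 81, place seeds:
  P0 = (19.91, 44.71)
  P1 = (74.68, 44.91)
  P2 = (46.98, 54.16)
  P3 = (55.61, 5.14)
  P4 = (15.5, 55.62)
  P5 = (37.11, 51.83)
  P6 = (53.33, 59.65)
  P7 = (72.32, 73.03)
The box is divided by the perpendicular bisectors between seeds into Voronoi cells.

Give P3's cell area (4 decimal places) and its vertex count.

1. box [0,87]×[0,81]: [(0, 0) (87, 0) (87, 81) (0, 81)]
2. ⊥bis P3·P0 via (37.76,24.925): [(10.133, 0) (87, 0) (87, 69.3493)]  |A|=2665.3332
3. ⊥bis P3·P1 via (65.145,25.025): [(47.3361, 33.5645) (10.133, 0) (87, 0) (87, 14.5454)]  |A|=1578.4642
4. ⊥bis P3·P2 via (51.295,29.65): [(54.3705, 30.1914) (40.9855, 27.835) (10.133, 0) (87, 0) (87, 14.5454)]  |A|=1547.6017
5. ⊥bis P3·P4 via (35.555,30.38): [(54.3705, 30.1914) (40.9855, 27.835) (10.133, 0) (87, 0) (87, 14.5454)]  |A|=1547.6017
6. ⊥bis P3·P5 via (46.36,28.485): [(54.3705, 30.1914) (47.7052, 29.018) (38.0612, 25.1968) (10.133, 0) (87, 0) (87, 14.5454)]  |A|=1540.4673
7. ⊥bis P3·P6 via (54.47,32.395): [(54.3705, 30.1914) (47.7052, 29.018) (38.0612, 25.1968) (10.133, 0) (87, 0) (87, 14.5454)]  |A|=1540.4673
8. ⊥bis P3·P7 via (63.965,39.085): [(54.3705, 30.1914) (47.7052, 29.018) (38.0612, 25.1968) (10.133, 0) (87, 0) (87, 14.5454)]  |A|=1540.4673
9. canonical 6-gon: [(54.3705, 30.1914) (47.7052, 29.018) (38.0612, 25.1968) (10.133, 0) (87, 0) (87, 14.5454)]
10. shoelace: 1540.4673

Area of P3's cell: 1540.4673 (6 vertices)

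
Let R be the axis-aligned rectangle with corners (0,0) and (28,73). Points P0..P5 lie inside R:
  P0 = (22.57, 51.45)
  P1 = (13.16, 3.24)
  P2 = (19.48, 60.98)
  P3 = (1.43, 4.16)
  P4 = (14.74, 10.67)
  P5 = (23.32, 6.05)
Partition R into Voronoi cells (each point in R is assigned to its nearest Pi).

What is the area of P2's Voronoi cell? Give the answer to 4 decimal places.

Area of P2's cell: 533.7579

1. box [0,28]×[0,73]: [(0, 0) (28, 0) (28, 73) (0, 73)]
2. ⊥bis P2·P0 via (21.025,56.215): [(0, 49.3979) (28, 58.4766) (28, 73) (0, 73)]  |A|=533.7579
3. ⊥bis P2·P1 via (16.32,32.11): [(0, 49.3979) (28, 58.4766) (28, 73) (0, 73)]  |A|=533.7579
4. ⊥bis P2·P3 via (10.455,32.57): [(0, 49.3979) (28, 58.4766) (28, 73) (0, 73)]  |A|=533.7579
5. ⊥bis P2·P4 via (17.11,35.825): [(0, 49.3979) (28, 58.4766) (28, 73) (0, 73)]  |A|=533.7579
6. ⊥bis P2·P5 via (21.4,33.515): [(0, 49.3979) (28, 58.4766) (28, 73) (0, 73)]  |A|=533.7579
7. canonical 4-gon: [(0, 49.3979) (28, 58.4766) (28, 73) (0, 73)]
8. shoelace: 533.7579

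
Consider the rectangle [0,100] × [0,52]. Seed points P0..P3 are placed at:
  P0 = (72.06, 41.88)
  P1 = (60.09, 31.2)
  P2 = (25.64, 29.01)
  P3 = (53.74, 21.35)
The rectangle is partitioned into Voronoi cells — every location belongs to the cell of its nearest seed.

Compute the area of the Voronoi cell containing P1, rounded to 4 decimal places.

Area of P1's cell: 742.0232

1. box [0,100]×[0,52]: [(0, 0) (100, 0) (100, 52) (0, 52)]
2. ⊥bis P1·P0 via (66.075,36.54): [(0, 0) (98.6771, 0) (52.2811, 52) (0, 52)]  |A|=3924.9137
3. ⊥bis P1·P2 via (42.865,30.105): [(44.7788, 0) (98.6771, 0) (52.2811, 52) (41.4731, 52)]  |A|=1682.364
4. ⊥bis P1·P3 via (56.915,26.275): [(42.5185, 35.556) (97.6723, 0) (98.6771, 0) (52.2811, 52) (41.4731, 52)]  |A|=742.0232
5. canonical 5-gon: [(42.5185, 35.556) (97.6723, 0) (98.6771, 0) (52.2811, 52) (41.4731, 52)]
6. shoelace: 742.0232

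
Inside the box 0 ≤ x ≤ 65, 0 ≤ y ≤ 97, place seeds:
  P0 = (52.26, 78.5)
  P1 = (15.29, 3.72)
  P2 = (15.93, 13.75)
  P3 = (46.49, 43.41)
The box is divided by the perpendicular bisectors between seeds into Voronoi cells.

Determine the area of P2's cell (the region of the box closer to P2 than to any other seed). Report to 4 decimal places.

1. box [0,65]×[0,97]: [(0, 0) (65, 0) (65, 97) (0, 97)]
2. ⊥bis P2·P0 via (34.095,46.125): [(0, 65.2551) (0, 0) (65, 0) (65, 28.7848)]  |A|=3056.2951
3. ⊥bis P2·P1 via (15.61,8.735): [(0, 65.2551) (0, 9.7311) (65, 5.5835) (65, 28.7848)]  |A|=2558.5723
4. ⊥bis P2·P3 via (31.21,28.58): [(0, 60.737) (0, 9.7311) (52.772, 6.3637)]  |A|=1345.8433
5. canonical 3-gon: [(0, 60.737) (0, 9.7311) (52.772, 6.3637)]
6. shoelace: 1345.8433

Area of P2's cell: 1345.8433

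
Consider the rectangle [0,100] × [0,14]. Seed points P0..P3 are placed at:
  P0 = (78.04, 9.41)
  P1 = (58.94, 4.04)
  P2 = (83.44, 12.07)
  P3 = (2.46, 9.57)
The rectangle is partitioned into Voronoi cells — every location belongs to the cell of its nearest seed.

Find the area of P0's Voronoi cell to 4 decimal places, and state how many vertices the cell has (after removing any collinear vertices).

Area of P0's cell: 198.3746 (4 vertices)

1. box [0,100]×[0,14]: [(0, 0) (100, 0) (100, 14) (0, 14)]
2. ⊥bis P0·P1 via (68.49,6.725): [(70.3807, 0) (100, 0) (100, 14) (66.4446, 14)]  |A|=442.2224
3. ⊥bis P0·P2 via (80.74,10.74): [(70.3807, 0) (86.0304, 0) (79.1341, 14) (66.4446, 14)]  |A|=198.3746
4. ⊥bis P0·P3 via (40.25,9.49): [(70.3807, 0) (86.0304, 0) (79.1341, 14) (66.4446, 14)]  |A|=198.3746
5. canonical 4-gon: [(70.3807, 0) (86.0304, 0) (79.1341, 14) (66.4446, 14)]
6. shoelace: 198.3746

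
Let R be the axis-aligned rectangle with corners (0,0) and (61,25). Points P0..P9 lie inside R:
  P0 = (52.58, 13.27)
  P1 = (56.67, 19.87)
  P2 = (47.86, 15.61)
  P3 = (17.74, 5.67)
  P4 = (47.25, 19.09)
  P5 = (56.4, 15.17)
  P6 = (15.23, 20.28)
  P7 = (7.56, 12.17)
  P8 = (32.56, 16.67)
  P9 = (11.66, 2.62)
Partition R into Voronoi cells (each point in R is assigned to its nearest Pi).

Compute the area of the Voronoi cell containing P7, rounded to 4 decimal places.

Area of P7's cell: 195.5069

1. box [0,61]×[0,25]: [(0, 0) (61, 0) (61, 25) (0, 25)]
2. ⊥bis P7·P0 via (30.07,12.72): [(0, 0) (30.3808, 0) (29.77, 25) (0, 25)]  |A|=751.8844
3. ⊥bis P7·P1 via (32.115,16.02): [(0, 0) (30.3808, 0) (29.77, 25) (0, 25)]  |A|=751.8844
4. ⊥bis P7·P2 via (27.71,13.89): [(0, 0) (28.8956, 0) (26.7617, 25) (0, 25)]  |A|=695.7163
5. ⊥bis P7·P3 via (12.65,8.92): [(0, 0) (6.9545, 0) (22.9172, 25) (0, 25)]  |A|=373.3964
6. ⊥bis P7·P4 via (27.405,15.63): [(0, 0) (6.9545, 0) (22.9172, 25) (0, 25)]  |A|=373.3964
7. ⊥bis P7·P5 via (31.98,13.67): [(0, 0) (6.9545, 0) (22.9172, 25) (0, 25)]  |A|=373.3964
8. ⊥bis P7·P6 via (11.395,16.225): [(0, 0) (6.9545, 0) (15.0856, 12.7346) (2.1166, 25) (0, 25)]  |A|=245.8325
9. ⊥bis P7·P8 via (20.06,14.42): [(0, 0) (6.9545, 0) (15.0856, 12.7346) (2.1166, 25) (0, 25)]  |A|=245.8325
10. ⊥bis P7·P9 via (9.61,7.395): [(0, 3.2692) (12.4566, 8.6171) (15.0856, 12.7346) (2.1166, 25) (0, 25)]  |A|=195.5069
11. canonical 5-gon: [(0, 3.2692) (12.4566, 8.6171) (15.0856, 12.7346) (2.1166, 25) (0, 25)]
12. shoelace: 195.5069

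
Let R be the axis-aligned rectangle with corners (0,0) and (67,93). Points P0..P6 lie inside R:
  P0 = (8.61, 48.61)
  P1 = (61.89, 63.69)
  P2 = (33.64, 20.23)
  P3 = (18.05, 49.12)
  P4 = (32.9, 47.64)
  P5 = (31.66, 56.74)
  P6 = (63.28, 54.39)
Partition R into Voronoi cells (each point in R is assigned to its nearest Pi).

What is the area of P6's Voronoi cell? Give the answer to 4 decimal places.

1. box [0,67]×[0,93]: [(0, 0) (67, 0) (67, 93) (0, 93)]
2. ⊥bis P6·P0 via (35.945,51.5): [(41.3899, 0) (67, 0) (67, 93) (31.5574, 93)]  |A|=2838.9528
3. ⊥bis P6·P1 via (62.585,59.04): [(35.5746, 55.003) (41.3899, 0) (67, 0) (67, 59.6999)]  |A|=1642.3619
4. ⊥bis P6·P2 via (48.46,37.31): [(35.5746, 55.003) (36.3327, 47.8326) (67, 21.2232) (67, 59.6999)]  |A|=704.4334
5. ⊥bis P6·P3 via (40.665,51.755): [(40.2059, 55.6952) (41.6607, 43.2097) (67, 21.2232) (67, 59.6999)]  |A|=657.6688
6. ⊥bis P6·P4 via (48.09,51.015): [(46.8302, 56.6852) (51.7739, 34.4346) (67, 21.2232) (67, 59.6999)]  |A|=524.7726
7. ⊥bis P6·P5 via (47.47,55.565): [(47.5614, 56.7945) (47.372, 54.2465) (51.7739, 34.4346) (67, 21.2232) (67, 59.6999)]  |A|=523.8513
8. canonical 5-gon: [(47.5614, 56.7945) (47.372, 54.2465) (51.7739, 34.4346) (67, 21.2232) (67, 59.6999)]
9. shoelace: 523.8513

Area of P6's cell: 523.8513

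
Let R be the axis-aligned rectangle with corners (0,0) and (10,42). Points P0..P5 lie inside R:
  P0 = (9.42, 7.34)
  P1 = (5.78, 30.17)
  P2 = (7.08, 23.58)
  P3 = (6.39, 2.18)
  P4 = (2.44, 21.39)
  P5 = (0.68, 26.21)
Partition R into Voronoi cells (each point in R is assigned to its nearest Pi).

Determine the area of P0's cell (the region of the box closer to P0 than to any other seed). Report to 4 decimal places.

1. box [0,10]×[0,42]: [(0, 0) (10, 0) (10, 42) (0, 42)]
2. ⊥bis P0·P1 via (7.6,18.755): [(0, 17.5433) (0, 0) (10, 0) (10, 19.1377)]  |A|=183.4046
3. ⊥bis P0·P2 via (8.25,15.46): [(0, 14.2713) (0, 0) (10, 0) (10, 15.7122)]  |A|=149.9171
4. ⊥bis P0·P3 via (7.905,4.76): [(0, 14.2713) (0, 9.4019) (10, 3.5298) (10, 15.7122)]  |A|=85.2587
5. ⊥bis P0·P4 via (5.93,14.365): [(8.0868, 15.4365) (0, 11.419) (0, 9.4019) (10, 3.5298) (10, 15.7122)]  |A|=73.7258
6. ⊥bis P0·P5 via (5.05,16.775): [(8.0868, 15.4365) (0, 11.419) (0, 9.4019) (10, 3.5298) (10, 15.7122)]  |A|=73.7258
7. canonical 5-gon: [(8.0868, 15.4365) (0, 11.419) (0, 9.4019) (10, 3.5298) (10, 15.7122)]
8. shoelace: 73.7258

Area of P0's cell: 73.7258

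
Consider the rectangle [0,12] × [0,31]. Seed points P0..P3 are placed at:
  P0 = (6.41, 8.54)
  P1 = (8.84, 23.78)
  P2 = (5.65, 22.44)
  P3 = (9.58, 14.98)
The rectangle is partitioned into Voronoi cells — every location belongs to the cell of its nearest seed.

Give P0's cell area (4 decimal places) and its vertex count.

Area of P0's cell: 152.6423 (5 vertices)

1. box [0,12]×[0,31]: [(0, 0) (12, 0) (12, 31) (0, 31)]
2. ⊥bis P0·P1 via (7.625,16.16): [(0, 17.3758) (0, 0) (12, 0) (12, 15.4624)]  |A|=197.0293
3. ⊥bis P0·P2 via (6.03,15.49): [(10.3467, 15.726) (0, 15.1603) (0, 0) (12, 0) (12, 15.4624)]  |A|=185.5677
4. ⊥bis P0·P3 via (7.995,11.76): [(0.9784, 15.2138) (0, 15.1603) (0, 0) (12, 0) (12, 9.7886)]  |A|=152.6423
5. canonical 5-gon: [(0.9784, 15.2138) (0, 15.1603) (0, 0) (12, 0) (12, 9.7886)]
6. shoelace: 152.6423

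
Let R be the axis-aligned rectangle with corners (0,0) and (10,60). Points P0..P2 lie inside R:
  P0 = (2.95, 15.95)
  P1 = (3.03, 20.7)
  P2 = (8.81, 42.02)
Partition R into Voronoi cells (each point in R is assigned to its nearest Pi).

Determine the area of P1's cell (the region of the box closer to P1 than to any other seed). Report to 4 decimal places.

Area of P1's cell: 133.1827

1. box [0,10]×[0,60]: [(0, 0) (10, 0) (10, 60) (0, 60)]
2. ⊥bis P1·P0 via (2.99,18.325): [(0, 18.3754) (10, 18.2069) (10, 60) (0, 60)]  |A|=417.0885
3. ⊥bis P1·P2 via (5.92,31.36): [(0, 32.965) (0, 18.3754) (10, 18.2069) (10, 30.2539)]  |A|=133.1827
4. canonical 4-gon: [(0, 32.965) (0, 18.3754) (10, 18.2069) (10, 30.2539)]
5. shoelace: 133.1827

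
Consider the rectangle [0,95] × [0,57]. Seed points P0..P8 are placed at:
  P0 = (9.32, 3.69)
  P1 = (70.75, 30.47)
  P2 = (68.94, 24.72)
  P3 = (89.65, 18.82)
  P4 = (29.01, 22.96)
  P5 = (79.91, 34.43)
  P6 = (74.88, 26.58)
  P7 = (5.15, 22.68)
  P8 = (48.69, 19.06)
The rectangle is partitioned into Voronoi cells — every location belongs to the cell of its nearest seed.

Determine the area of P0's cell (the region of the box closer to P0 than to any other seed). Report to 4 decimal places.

1. box [0,95]×[0,57]: [(0, 0) (95, 0) (95, 57) (0, 57)]
2. ⊥bis P0·P1 via (40.035,17.08): [(0, 0) (47.4809, 0) (22.6321, 57) (0, 57)]  |A|=1998.222
3. ⊥bis P0·P2 via (39.13,14.205): [(0, 0) (44.1406, 0) (29.9806, 40.1436) (22.6321, 57) (0, 57)]  |A|=1931.1756
4. ⊥bis P0·P3 via (49.485,11.255): [(0, 0) (44.1406, 0) (29.9806, 40.1436) (22.6321, 57) (0, 57)]  |A|=1931.1756
5. ⊥bis P0·P4 via (19.165,13.325): [(0, 32.9077) (0, 0) (32.2058, 0)]  |A|=529.9091
6. ⊥bis P0·P5 via (44.615,19.06): [(0, 32.9077) (0, 0) (32.2058, 0)]  |A|=529.9091
7. ⊥bis P0·P6 via (42.1,15.135): [(0, 32.9077) (0, 0) (32.2058, 0)]  |A|=529.9091
8. ⊥bis P0·P7 via (7.235,13.185): [(17.1675, 15.3661) (0, 11.5963) (0, 0) (32.2058, 0)]  |A|=346.9773
9. ⊥bis P0·P8 via (29.005,11.375): [(17.1675, 15.3661) (0, 11.5963) (0, 0) (32.2058, 0)]  |A|=346.9773
10. canonical 4-gon: [(17.1675, 15.3661) (0, 11.5963) (0, 0) (32.2058, 0)]
11. shoelace: 346.9773

Area of P0's cell: 346.9773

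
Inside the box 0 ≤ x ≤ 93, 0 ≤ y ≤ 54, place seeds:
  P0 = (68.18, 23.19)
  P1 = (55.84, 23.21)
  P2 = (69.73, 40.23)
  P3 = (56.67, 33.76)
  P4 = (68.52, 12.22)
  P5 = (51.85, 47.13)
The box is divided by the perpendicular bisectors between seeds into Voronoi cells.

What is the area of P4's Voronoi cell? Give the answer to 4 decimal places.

1. box [0,93]×[0,54]: [(0, 0) (93, 0) (93, 54) (0, 54)]
2. ⊥bis P4·P0 via (68.35,17.705): [(0, 15.5866) (0, 0) (93, 0) (93, 18.469)]  |A|=1583.5844
3. ⊥bis P4·P1 via (62.18,17.715): [(62.0008, 17.5082) (46.8261, 0) (93, 0) (93, 18.469)]  |A|=690.4738
4. ⊥bis P4·P2 via (69.125,26.225): [(62.0008, 17.5082) (46.8261, 0) (93, 0) (93, 18.469)]  |A|=690.4738
5. ⊥bis P4·P3 via (62.595,22.99): [(62.0008, 17.5082) (46.8261, 0) (93, 0) (93, 18.469)]  |A|=690.4738
6. ⊥bis P4·P5 via (60.185,29.675): [(62.0008, 17.5082) (46.8261, 0) (93, 0) (93, 18.469)]  |A|=690.4738
7. canonical 4-gon: [(62.0008, 17.5082) (46.8261, 0) (93, 0) (93, 18.469)]
8. shoelace: 690.4738

Area of P4's cell: 690.4738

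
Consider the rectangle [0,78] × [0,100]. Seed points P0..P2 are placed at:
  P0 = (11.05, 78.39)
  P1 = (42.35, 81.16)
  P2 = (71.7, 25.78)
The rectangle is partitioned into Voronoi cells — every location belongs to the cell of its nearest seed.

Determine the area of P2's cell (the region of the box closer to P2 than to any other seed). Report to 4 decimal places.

Area of P2's cell: 3139.9619

1. box [0,78]×[0,100]: [(0, 0) (78, 0) (78, 100) (0, 100)]
2. ⊥bis P2·P0 via (41.375,52.085): [(0, 4.387) (0, 0) (78, 0) (78, 94.3071)]  |A|=3849.0696
3. ⊥bis P2·P1 via (57.025,53.47): [(30.2822, 39.297) (0, 4.387) (0, 0) (78, 0) (78, 64.5862)]  |A|=3139.9619
4. canonical 5-gon: [(30.2822, 39.297) (0, 4.387) (0, 0) (78, 0) (78, 64.5862)]
5. shoelace: 3139.9619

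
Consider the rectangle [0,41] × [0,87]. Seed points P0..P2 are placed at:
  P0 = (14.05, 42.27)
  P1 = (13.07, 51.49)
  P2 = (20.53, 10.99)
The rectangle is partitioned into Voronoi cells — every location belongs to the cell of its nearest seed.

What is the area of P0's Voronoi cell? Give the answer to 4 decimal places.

Area of P0's cell: 833.2295

1. box [0,41]×[0,87]: [(0, 0) (41, 0) (41, 87) (0, 87)]
2. ⊥bis P0·P1 via (13.56,46.88): [(0, 45.4387) (0, 0) (41, 0) (41, 49.7966)]  |A|=1952.3239
3. ⊥bis P0·P2 via (17.29,26.63): [(0, 45.4387) (0, 23.0482) (41, 31.5418) (41, 49.7966)]  |A|=833.2295
4. canonical 4-gon: [(0, 45.4387) (0, 23.0482) (41, 31.5418) (41, 49.7966)]
5. shoelace: 833.2295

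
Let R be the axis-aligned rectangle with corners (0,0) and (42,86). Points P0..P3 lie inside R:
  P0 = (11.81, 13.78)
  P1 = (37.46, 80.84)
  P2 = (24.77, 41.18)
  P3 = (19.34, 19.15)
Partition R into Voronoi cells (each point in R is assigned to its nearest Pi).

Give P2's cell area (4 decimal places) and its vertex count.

Area of P2's cell: 1419.8814 (5 vertices)

1. box [0,42]×[0,86]: [(0, 0) (42, 0) (42, 86) (0, 86)]
2. ⊥bis P2·P0 via (18.29,27.48): [(0, 36.131) (42, 16.2653) (42, 86) (0, 86)]  |A|=2511.676
3. ⊥bis P2·P1 via (31.115,61.01): [(0, 70.9659) (0, 36.131) (42, 16.2653) (42, 57.5271)]  |A|=1598.0288
4. ⊥bis P2·P3 via (22.055,30.165): [(0, 70.9659) (0, 36.131) (2.3393, 35.0246) (42, 25.2489) (42, 57.5271)]  |A|=1419.8814
5. canonical 5-gon: [(0, 70.9659) (0, 36.131) (2.3393, 35.0246) (42, 25.2489) (42, 57.5271)]
6. shoelace: 1419.8814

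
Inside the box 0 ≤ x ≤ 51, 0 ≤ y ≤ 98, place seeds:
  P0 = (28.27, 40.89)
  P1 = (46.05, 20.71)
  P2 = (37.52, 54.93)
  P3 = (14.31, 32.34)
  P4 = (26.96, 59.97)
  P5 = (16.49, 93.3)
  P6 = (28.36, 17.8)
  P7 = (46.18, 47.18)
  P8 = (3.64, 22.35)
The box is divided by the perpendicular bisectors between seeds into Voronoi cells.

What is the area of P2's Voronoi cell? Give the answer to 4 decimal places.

Area of P2's cell: 461.3149

1. box [0,51]×[0,98]: [(0, 0) (51, 0) (51, 98) (0, 98)]
2. ⊥bis P2·P0 via (32.895,47.91): [(0, 69.5823) (51, 35.9818) (51, 98) (0, 98)]  |A|=2306.1148
3. ⊥bis P2·P1 via (41.785,37.82): [(0, 69.5823) (46.4464, 38.9819) (51, 40.117) (51, 98) (0, 98)]  |A|=2296.6998
4. ⊥bis P2·P3 via (25.915,43.635): [(0, 70.2613) (1.842, 68.3687) (46.4464, 38.9819) (51, 40.117) (51, 98) (0, 98)]  |A|=2296.0745
5. ⊥bis P2·P4 via (32.24,57.45): [(28.9327, 50.5205) (46.4464, 38.9819) (51, 40.117) (51, 96.7567)]  |A|=661.1523
6. ⊥bis P2·P5 via (27.005,74.115): [(44.8659, 83.9043) (28.9327, 50.5205) (46.4464, 38.9819) (51, 40.117) (51, 87.2663)]  |A|=632.0448
7. ⊥bis P2·P6 via (32.94,36.365): [(44.8659, 83.9043) (28.9327, 50.5205) (46.4464, 38.9819) (51, 40.117) (51, 87.2663)]  |A|=632.0448
8. ⊥bis P2·P7 via (41.85,51.055): [(44.8659, 83.9043) (28.9327, 50.5205) (36.7579, 45.365) (51, 61.2794) (51, 87.2663)]  |A|=461.3149
9. ⊥bis P2·P8 via (20.58,38.64): [(44.8659, 83.9043) (28.9327, 50.5205) (36.7579, 45.365) (51, 61.2794) (51, 87.2663)]  |A|=461.3149
10. canonical 5-gon: [(44.8659, 83.9043) (28.9327, 50.5205) (36.7579, 45.365) (51, 61.2794) (51, 87.2663)]
11. shoelace: 461.3149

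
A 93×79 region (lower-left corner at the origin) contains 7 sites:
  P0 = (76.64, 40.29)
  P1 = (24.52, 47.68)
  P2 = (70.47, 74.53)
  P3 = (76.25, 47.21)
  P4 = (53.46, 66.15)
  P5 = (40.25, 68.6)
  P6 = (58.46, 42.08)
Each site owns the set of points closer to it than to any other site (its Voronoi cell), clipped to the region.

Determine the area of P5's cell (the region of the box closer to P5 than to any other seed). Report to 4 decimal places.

1. box [0,93]×[0,79]: [(0, 0) (93, 0) (93, 79) (0, 79)]
2. ⊥bis P5·P0 via (58.445,54.445): [(0, 0) (16.0889, 0) (77.5478, 79) (0, 79)]  |A|=3698.6515
3. ⊥bis P5·P1 via (32.385,58.14): [(50.6407, 44.4133) (77.5478, 79) (4.6424, 79)]  |A|=1260.7793
4. ⊥bis P5·P2 via (55.36,71.565): [(50.6407, 44.4133) (58.6641, 54.7267) (53.901, 79) (4.6424, 79)]  |A|=973.7864
5. ⊥bis P5·P3 via (58.25,57.905): [(50.3594, 44.6248) (58.0925, 57.6399) (53.901, 79) (4.6424, 79)]  |A|=956.5028
6. ⊥bis P5·P4 via (46.855,67.375): [(43.5809, 49.7217) (49.011, 79) (4.6424, 79)]  |A|=649.5202
7. ⊥bis P5·P6 via (49.355,55.34): [(42.4315, 50.5859) (43.9323, 51.6165) (49.011, 79) (4.6424, 79)]  |A|=648.2793
8. canonical 4-gon: [(42.4315, 50.5859) (43.9323, 51.6165) (49.011, 79) (4.6424, 79)]
9. shoelace: 648.2793

Area of P5's cell: 648.2793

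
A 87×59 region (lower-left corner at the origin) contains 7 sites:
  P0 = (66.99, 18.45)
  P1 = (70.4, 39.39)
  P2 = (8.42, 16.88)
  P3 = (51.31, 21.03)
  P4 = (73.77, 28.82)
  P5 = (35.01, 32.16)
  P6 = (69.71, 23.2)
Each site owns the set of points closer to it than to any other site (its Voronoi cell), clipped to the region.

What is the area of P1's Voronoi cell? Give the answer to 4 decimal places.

1. box [0,87]×[0,59]: [(0, 0) (87, 0) (87, 59) (0, 59)]
2. ⊥bis P1·P0 via (68.695,28.92): [(0, 40.1067) (87, 25.9391) (87, 59) (0, 59)]  |A|=2260.0068
3. ⊥bis P1·P2 via (39.41,28.135): [(37.2661, 34.0381) (87, 25.9391) (87, 59) (28.2004, 59)]  |A|=1555.9992
4. ⊥bis P1·P3 via (60.855,30.21): [(60.8702, 30.1942) (87, 25.9391) (87, 59) (33.1659, 59)]  |A|=1207.3037
5. ⊥bis P1·P4 via (72.085,34.105): [(60.6235, 30.4508) (87, 38.8603) (87, 59) (33.1659, 59)]  |A|=1034.069
6. ⊥bis P1·P5 via (52.705,35.775): [(51.9504, 39.4686) (60.6235, 30.4508) (87, 38.8603) (87, 59) (47.9602, 59)]  |A|=889.5924
7. ⊥bis P1·P6 via (70.055,31.295): [(51.9504, 39.4686) (59.3737, 31.7502) (64.0713, 31.55) (87, 38.8603) (87, 59) (47.9602, 59)]  |A|=886.6653
8. canonical 6-gon: [(51.9504, 39.4686) (59.3737, 31.7502) (64.0713, 31.55) (87, 38.8603) (87, 59) (47.9602, 59)]
9. shoelace: 886.6653

Area of P1's cell: 886.6653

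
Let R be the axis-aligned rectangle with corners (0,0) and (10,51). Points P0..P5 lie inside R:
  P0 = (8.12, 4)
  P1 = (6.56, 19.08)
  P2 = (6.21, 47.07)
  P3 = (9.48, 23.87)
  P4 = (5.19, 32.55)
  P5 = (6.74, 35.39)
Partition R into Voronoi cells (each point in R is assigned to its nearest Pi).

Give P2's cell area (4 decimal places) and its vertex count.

1. box [0,10]×[0,51]: [(0, 0) (10, 0) (10, 51) (0, 51)]
2. ⊥bis P2·P0 via (7.165,25.535): [(0, 25.2173) (10, 25.6607) (10, 51) (0, 51)]  |A|=255.6101
3. ⊥bis P2·P1 via (6.385,33.075): [(0, 32.9952) (10, 33.1202) (10, 51) (0, 51)]  |A|=179.4232
4. ⊥bis P2·P3 via (7.845,35.47): [(0, 34.3643) (10, 35.7737) (10, 51) (0, 51)]  |A|=159.31
5. ⊥bis P2·P4 via (5.7,39.81): [(0, 40.2104) (10, 39.5079) (10, 51) (0, 51)]  |A|=111.4083
6. ⊥bis P2·P5 via (6.475,41.23): [(0, 40.9362) (10, 41.39) (10, 51) (0, 51)]  |A|=98.3693
7. canonical 4-gon: [(0, 40.9362) (10, 41.39) (10, 51) (0, 51)]
8. shoelace: 98.3693

Area of P2's cell: 98.3693 (4 vertices)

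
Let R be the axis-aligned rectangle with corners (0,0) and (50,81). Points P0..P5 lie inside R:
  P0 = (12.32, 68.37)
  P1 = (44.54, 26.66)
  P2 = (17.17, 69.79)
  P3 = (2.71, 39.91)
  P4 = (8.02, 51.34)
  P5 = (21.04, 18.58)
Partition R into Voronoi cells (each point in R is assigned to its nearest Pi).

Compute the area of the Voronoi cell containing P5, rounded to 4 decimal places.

Area of P5's cell: 1089.1114

1. box [0,50]×[0,81]: [(0, 0) (50, 0) (50, 81) (0, 81)]
2. ⊥bis P5·P0 via (16.68,43.475): [(0, 40.5537) (0, 0) (50, 0) (50, 49.3105)]  |A|=2246.6064
3. ⊥bis P5·P1 via (32.79,22.62): [(25.1117, 44.9517) (0, 40.5537) (0, 0) (40.5674, 0)]  |A|=1420.9739
4. ⊥bis P5·P2 via (19.105,44.185): [(25.2165, 44.6469) (21.9704, 44.4015) (0, 40.5537) (0, 0) (40.5674, 0)]  |A|=1420.4663
5. ⊥bis P5·P3 via (11.875,29.245): [(26.2614, 41.608) (0, 19.0402) (0, 0) (40.5674, 0)]  |A|=1093.9749
6. ⊥bis P5·P4 via (14.53,34.96): [(26.862, 39.8612) (21.963, 37.9141) (0, 19.0402) (0, 0) (40.5674, 0)]  |A|=1089.1114
7. canonical 5-gon: [(26.862, 39.8612) (21.963, 37.9141) (0, 19.0402) (0, 0) (40.5674, 0)]
8. shoelace: 1089.1114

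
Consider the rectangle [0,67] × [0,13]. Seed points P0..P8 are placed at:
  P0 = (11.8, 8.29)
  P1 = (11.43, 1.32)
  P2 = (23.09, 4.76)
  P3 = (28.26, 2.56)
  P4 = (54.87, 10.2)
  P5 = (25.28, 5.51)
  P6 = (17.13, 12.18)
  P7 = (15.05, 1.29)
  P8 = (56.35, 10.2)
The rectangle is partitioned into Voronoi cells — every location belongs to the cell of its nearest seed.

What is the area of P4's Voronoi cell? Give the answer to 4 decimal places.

Area of P4's cell: 183.0329

1. box [0,67]×[0,13]: [(0, 0) (67, 0) (67, 13) (0, 13)]
2. ⊥bis P4·P0 via (33.335,9.245): [(33.745, 0) (67, 0) (67, 13) (33.1685, 13)]  |A|=436.0625
3. ⊥bis P4·P1 via (33.15,5.76): [(33.5836, 3.6388) (34.3275, 0) (67, 0) (67, 13) (33.1685, 13)]  |A|=435.0027
4. ⊥bis P4·P2 via (38.98,7.48): [(40.2604, 0) (67, 0) (67, 13) (38.0351, 13)]  |A|=362.0792
5. ⊥bis P4·P3 via (41.565,6.38): [(43.3968, 0) (67, 0) (67, 13) (39.6643, 13)]  |A|=331.1029
6. ⊥bis P4·P5 via (40.075,7.855): [(43.3968, 0) (67, 0) (67, 13) (39.6643, 13)]  |A|=331.1029
7. ⊥bis P4·P6 via (36,11.19): [(43.3968, 0) (67, 0) (67, 13) (39.6643, 13)]  |A|=331.1029
8. ⊥bis P4·P7 via (34.96,5.745): [(43.3968, 0) (67, 0) (67, 13) (39.6643, 13)]  |A|=331.1029
9. ⊥bis P4·P8 via (55.61,10.2): [(43.3968, 0) (55.61, 0) (55.61, 13) (39.6643, 13)]  |A|=183.0329
10. canonical 4-gon: [(43.3968, 0) (55.61, 0) (55.61, 13) (39.6643, 13)]
11. shoelace: 183.0329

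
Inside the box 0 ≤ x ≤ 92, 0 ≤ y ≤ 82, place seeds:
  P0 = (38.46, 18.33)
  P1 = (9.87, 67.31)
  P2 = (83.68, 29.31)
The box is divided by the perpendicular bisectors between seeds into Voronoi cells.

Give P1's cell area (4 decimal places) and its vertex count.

Area of P1's cell: 2124.1832 (4 vertices)

1. box [0,92]×[0,82]: [(0, 0) (92, 0) (92, 82) (0, 82)]
2. ⊥bis P1·P0 via (24.165,42.82): [(0, 28.7147) (91.2876, 82) (0, 82)]  |A|=2432.1445
3. ⊥bis P1·P2 via (46.775,48.31): [(0, 28.7147) (52.448, 59.329) (64.1198, 82) (0, 82)]  |A|=2124.1832
4. canonical 4-gon: [(0, 28.7147) (52.448, 59.329) (64.1198, 82) (0, 82)]
5. shoelace: 2124.1832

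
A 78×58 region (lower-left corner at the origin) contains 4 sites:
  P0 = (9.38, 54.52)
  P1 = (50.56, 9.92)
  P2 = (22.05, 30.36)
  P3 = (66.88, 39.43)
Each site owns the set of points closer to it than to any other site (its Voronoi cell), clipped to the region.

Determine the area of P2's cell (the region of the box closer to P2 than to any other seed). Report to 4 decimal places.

1. box [0,78]×[0,58]: [(0, 0) (78, 0) (78, 58) (0, 58)]
2. ⊥bis P2·P0 via (15.715,42.44): [(0, 34.1987) (0, 0) (78, 0) (78, 58) (45.3858, 58)]  |A|=3983.8797
3. ⊥bis P2·P1 via (36.305,20.14): [(0, 34.1987) (0, 0) (21.8658, 0) (63.4484, 58) (45.3858, 58)]  |A|=1933.9915
4. ⊥bis P2·P3 via (44.465,34.895): [(40.3271, 55.3471) (0, 34.1987) (0, 0) (21.8658, 0) (44.9973, 32.2641)]  |A|=1636.9838
5. canonical 5-gon: [(40.3271, 55.3471) (0, 34.1987) (0, 0) (21.8658, 0) (44.9973, 32.2641)]
6. shoelace: 1636.9838

Area of P2's cell: 1636.9838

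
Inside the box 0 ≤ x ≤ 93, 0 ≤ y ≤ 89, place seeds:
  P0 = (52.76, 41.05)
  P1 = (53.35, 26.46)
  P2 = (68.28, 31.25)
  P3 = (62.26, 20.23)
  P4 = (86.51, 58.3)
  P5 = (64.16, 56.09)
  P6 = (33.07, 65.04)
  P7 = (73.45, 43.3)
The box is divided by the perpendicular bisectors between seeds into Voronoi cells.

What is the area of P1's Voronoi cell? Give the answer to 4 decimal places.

1. box [0,93]×[0,89]: [(0, 0) (93, 0) (93, 89) (0, 89)]
2. ⊥bis P1·P0 via (53.055,33.755): [(0, 31.6095) (0, 0) (93, 0) (93, 35.3703)]  |A|=3114.563
3. ⊥bis P1·P2 via (60.815,28.855): [(59.1637, 34.002) (0, 31.6095) (0, 0) (70.0726, 0)]  |A|=2126.3725
4. ⊥bis P1·P3 via (57.805,23.345): [(61.08, 28.0289) (59.1637, 34.002) (0, 31.6095) (0, 0) (41.4818, 0)]  |A|=1725.6894
5. ⊥bis P1·P4 via (69.93,42.38): [(61.08, 28.0289) (59.1637, 34.002) (0, 31.6095) (0, 0) (41.4818, 0)]  |A|=1725.6894
6. ⊥bis P1·P5 via (58.755,41.275): [(61.08, 28.0289) (59.1637, 34.002) (0, 31.6095) (0, 0) (41.4818, 0)]  |A|=1725.6894
7. ⊥bis P1·P6 via (43.21,45.75): [(61.08, 28.0289) (59.1637, 34.002) (17.6689, 32.324) (0, 23.0362) (0, 0) (41.4818, 0)]  |A|=1649.9488
8. ⊥bis P1·P7 via (63.4,34.88): [(61.08, 28.0289) (59.1637, 34.002) (17.6689, 32.324) (0, 23.0362) (0, 0) (41.4818, 0)]  |A|=1649.9488
9. canonical 6-gon: [(61.08, 28.0289) (59.1637, 34.002) (17.6689, 32.324) (0, 23.0362) (0, 0) (41.4818, 0)]
10. shoelace: 1649.9488

Area of P1's cell: 1649.9488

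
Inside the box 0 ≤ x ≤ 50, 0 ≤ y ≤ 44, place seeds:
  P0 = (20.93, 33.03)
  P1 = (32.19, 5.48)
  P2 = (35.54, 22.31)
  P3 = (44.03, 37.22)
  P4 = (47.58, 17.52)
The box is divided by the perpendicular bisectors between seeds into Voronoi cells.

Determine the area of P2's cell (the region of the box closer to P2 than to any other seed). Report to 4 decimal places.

1. box [0,50]×[0,44]: [(0, 0) (50, 0) (50, 44) (0, 44)]
2. ⊥bis P2·P0 via (28.235,27.67): [(7.9323, 0) (50, 0) (50, 44) (40.217, 44)]  |A|=1140.7145
3. ⊥bis P2·P1 via (33.865,13.895): [(20.1332, 16.6283) (50, 10.6833) (50, 44) (40.217, 44)]  |A|=631.4188
4. ⊥bis P2·P3 via (39.785,29.765): [(32.7228, 33.7863) (20.1332, 16.6283) (50, 10.6833) (50, 23.9484)]  |A|=408.2413
5. ⊥bis P2·P4 via (41.56,19.915): [(44.4271, 27.1217) (32.7228, 33.7863) (20.1332, 16.6283) (38.7761, 12.9175)]  |A|=285.2529
6. canonical 4-gon: [(44.4271, 27.1217) (32.7228, 33.7863) (20.1332, 16.6283) (38.7761, 12.9175)]
7. shoelace: 285.2529

Area of P2's cell: 285.2529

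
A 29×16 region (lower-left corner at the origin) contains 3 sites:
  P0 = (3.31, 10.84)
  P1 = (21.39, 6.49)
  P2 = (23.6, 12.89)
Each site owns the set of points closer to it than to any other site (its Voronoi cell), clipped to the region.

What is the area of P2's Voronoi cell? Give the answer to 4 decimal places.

1. box [0,29]×[0,16]: [(0, 0) (29, 0) (29, 16) (0, 16)]
2. ⊥bis P2·P0 via (13.455,11.865): [(14.6538, 0) (29, 0) (29, 16) (13.0372, 16)]  |A|=242.472
3. ⊥bis P2·P1 via (22.495,9.69): [(13.3559, 12.8458) (29, 7.4437) (29, 16) (13.0372, 16)]  |A|=92.102
4. canonical 4-gon: [(13.3559, 12.8458) (29, 7.4437) (29, 16) (13.0372, 16)]
5. shoelace: 92.102

Area of P2's cell: 92.1020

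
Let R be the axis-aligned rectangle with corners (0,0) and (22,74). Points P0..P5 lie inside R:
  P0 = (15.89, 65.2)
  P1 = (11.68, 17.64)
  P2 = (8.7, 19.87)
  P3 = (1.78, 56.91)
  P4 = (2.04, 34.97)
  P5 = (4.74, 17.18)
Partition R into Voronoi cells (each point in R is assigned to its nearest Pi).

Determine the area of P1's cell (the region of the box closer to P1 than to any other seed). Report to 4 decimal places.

Area of P1's cell: 339.2107

1. box [0,22]×[0,74]: [(0, 0) (22, 0) (22, 74) (0, 74)]
2. ⊥bis P1·P0 via (13.785,41.42): [(0, 42.6402) (0, 0) (22, 0) (22, 40.6928)]  |A|=916.6636
3. ⊥bis P1·P2 via (10.19,18.755): [(0, 5.1379) (0, 0) (22, 0) (22, 34.537)]  |A|=436.4233
4. ⊥bis P1·P3 via (6.73,37.275): [(0, 5.1379) (0, 0) (22, 0) (22, 34.537)]  |A|=436.4233
5. ⊥bis P1·P4 via (6.86,26.305): [(0, 5.1379) (0, 0) (22, 0) (22, 34.537)]  |A|=436.4233
6. ⊥bis P1·P5 via (8.21,17.41): [(8.2892, 16.2149) (9.364, 0) (22, 0) (22, 34.537)]  |A|=339.2107
7. canonical 4-gon: [(8.2892, 16.2149) (9.364, 0) (22, 0) (22, 34.537)]
8. shoelace: 339.2107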